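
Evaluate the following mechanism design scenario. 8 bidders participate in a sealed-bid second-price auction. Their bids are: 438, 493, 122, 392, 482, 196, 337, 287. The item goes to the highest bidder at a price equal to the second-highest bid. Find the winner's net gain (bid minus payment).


Step 1: Sort bids in descending order: 493, 482, 438, 392, 337, 287, 196, 122
Step 2: The winning bid is the highest: 493
Step 3: The payment equals the second-highest bid: 482
Step 4: Surplus = winner's bid - payment = 493 - 482 = 11

11


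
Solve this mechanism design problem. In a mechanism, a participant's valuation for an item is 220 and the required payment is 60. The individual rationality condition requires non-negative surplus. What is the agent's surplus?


Step 1: Surplus = value - payment = 220 - 60 = 160
Step 2: IR is satisfied (surplus >= 0)

160


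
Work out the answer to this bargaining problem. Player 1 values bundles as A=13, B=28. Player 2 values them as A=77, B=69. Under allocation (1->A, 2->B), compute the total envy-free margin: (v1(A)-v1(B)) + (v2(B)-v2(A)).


Step 1: Player 1's margin = v1(A) - v1(B) = 13 - 28 = -15
Step 2: Player 2's margin = v2(B) - v2(A) = 69 - 77 = -8
Step 3: Total margin = -15 + -8 = -23

-23


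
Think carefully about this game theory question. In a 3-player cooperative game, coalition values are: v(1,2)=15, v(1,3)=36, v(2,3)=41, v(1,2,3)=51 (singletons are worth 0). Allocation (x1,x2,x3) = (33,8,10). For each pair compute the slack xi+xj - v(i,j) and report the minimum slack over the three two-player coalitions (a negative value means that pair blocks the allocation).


Step 1: Slack for coalition (1,2): x1+x2 - v12 = 41 - 15 = 26
Step 2: Slack for coalition (1,3): x1+x3 - v13 = 43 - 36 = 7
Step 3: Slack for coalition (2,3): x2+x3 - v23 = 18 - 41 = -23
Step 4: Minimum slack = min(26, 7, -23) = -23, attained by (2,3); coalition (2,3) can block (slack < 0), so the allocation is not in the core

-23


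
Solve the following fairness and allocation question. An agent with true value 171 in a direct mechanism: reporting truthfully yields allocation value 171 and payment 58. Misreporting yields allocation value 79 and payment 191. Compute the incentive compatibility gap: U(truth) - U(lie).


Step 1: U(truth) = value - payment = 171 - 58 = 113
Step 2: U(lie) = allocation - payment = 79 - 191 = -112
Step 3: IC gap = 113 - (-112) = 225

225


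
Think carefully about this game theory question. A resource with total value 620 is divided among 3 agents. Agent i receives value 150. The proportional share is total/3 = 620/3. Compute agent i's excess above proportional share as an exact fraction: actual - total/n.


Step 1: Proportional share = 620/3
Step 2: Agent's actual allocation = 150
Step 3: Excess = 150 - 620/3 = -170/3

-170/3


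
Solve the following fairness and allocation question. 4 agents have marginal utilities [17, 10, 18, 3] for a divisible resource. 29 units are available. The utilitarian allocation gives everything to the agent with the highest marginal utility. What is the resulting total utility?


Step 1: The marginal utilities are [17, 10, 18, 3]
Step 2: The highest marginal utility is 18
Step 3: All 29 units go to that agent
Step 4: Total utility = 18 * 29 = 522

522


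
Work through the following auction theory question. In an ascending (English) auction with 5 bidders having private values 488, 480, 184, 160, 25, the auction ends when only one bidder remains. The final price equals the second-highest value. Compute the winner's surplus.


Step 1: Identify the highest value: 488
Step 2: Identify the second-highest value: 480
Step 3: The final price = second-highest value = 480
Step 4: Surplus = 488 - 480 = 8

8


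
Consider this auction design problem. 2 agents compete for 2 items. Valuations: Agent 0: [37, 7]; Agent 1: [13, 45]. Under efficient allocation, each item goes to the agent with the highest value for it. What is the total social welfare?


Step 1: For each item, find the maximum value among all agents.
Step 2: Item 0 -> Agent 0 (value 37)
Step 3: Item 1 -> Agent 1 (value 45)
Step 4: Total welfare = 37 + 45 = 82

82


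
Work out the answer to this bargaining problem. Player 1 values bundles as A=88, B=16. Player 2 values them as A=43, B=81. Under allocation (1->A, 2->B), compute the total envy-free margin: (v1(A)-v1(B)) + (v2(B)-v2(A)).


Step 1: Player 1's margin = v1(A) - v1(B) = 88 - 16 = 72
Step 2: Player 2's margin = v2(B) - v2(A) = 81 - 43 = 38
Step 3: Total margin = 72 + 38 = 110

110


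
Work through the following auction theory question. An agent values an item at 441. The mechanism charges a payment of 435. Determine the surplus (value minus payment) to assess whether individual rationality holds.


Step 1: Surplus = value - payment = 441 - 435 = 6
Step 2: IR is satisfied (surplus >= 0)

6


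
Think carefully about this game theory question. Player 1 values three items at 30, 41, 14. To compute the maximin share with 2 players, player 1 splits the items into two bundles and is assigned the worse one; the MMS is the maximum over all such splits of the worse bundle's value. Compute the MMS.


Step 1: Item values = 30, 41, 14
Step 2: Enumerate all 2-bundle partitions and take the smaller bundle:
  Partition 1: {30} vs {41,14} -> bundles 30, 55; min = 30
  Partition 2: {41} vs {30,14} -> bundles 41, 44; min = 41
  Partition 3: {14} vs {30,41} -> bundles 14, 71; min = 14
Step 3: MMS = max(30, 41, 14) = 41

41


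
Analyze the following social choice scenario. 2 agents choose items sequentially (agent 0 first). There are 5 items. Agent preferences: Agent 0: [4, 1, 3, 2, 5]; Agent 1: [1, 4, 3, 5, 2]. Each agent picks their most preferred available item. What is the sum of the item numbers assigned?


Step 1: Agent 0 picks item 4
Step 2: Agent 1 picks item 1
Step 3: Sum = 4 + 1 = 5

5


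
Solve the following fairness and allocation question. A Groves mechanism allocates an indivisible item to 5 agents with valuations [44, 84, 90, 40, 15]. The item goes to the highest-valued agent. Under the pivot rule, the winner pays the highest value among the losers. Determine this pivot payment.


Step 1: The efficient winner is agent 2 with value 90
Step 2: Other agents' values: [44, 84, 40, 15]
Step 3: Pivot payment = max(others) = 84
Step 4: The winner pays 84

84


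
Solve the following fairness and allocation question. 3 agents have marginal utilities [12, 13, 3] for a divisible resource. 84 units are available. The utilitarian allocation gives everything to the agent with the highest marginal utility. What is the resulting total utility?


Step 1: The marginal utilities are [12, 13, 3]
Step 2: The highest marginal utility is 13
Step 3: All 84 units go to that agent
Step 4: Total utility = 13 * 84 = 1092

1092


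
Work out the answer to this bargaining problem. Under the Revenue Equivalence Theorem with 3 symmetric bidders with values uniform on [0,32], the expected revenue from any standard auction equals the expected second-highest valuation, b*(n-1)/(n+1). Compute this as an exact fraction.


Step 1: By Revenue Equivalence, expected revenue = b*(n-1)/(n+1)
Step 2: Substituting n = 3, b = 32
Step 3: Revenue = 32*(3-1)/(3+1) = 32*2/4
Step 4: Revenue = 64/4 = 16

16


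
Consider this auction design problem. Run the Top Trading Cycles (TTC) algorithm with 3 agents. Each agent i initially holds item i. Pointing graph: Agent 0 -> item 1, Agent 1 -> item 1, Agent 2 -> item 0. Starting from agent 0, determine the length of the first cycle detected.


Step 1: Trace the pointer graph from agent 0: 0 -> 1 -> 1
Step 2: A cycle is detected when we revisit agent 1
Step 3: The cycle is: 1 -> 1
Step 4: Cycle length = 1

1


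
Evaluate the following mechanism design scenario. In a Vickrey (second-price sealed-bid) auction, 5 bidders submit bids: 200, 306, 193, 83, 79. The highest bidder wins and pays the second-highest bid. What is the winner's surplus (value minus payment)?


Step 1: Sort bids in descending order: 306, 200, 193, 83, 79
Step 2: The winning bid is the highest: 306
Step 3: The payment equals the second-highest bid: 200
Step 4: Surplus = winner's bid - payment = 306 - 200 = 106

106


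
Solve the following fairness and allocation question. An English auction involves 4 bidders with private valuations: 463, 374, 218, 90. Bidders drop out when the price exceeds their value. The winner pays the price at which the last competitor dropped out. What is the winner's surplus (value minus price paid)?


Step 1: Identify the highest value: 463
Step 2: Identify the second-highest value: 374
Step 3: The final price = second-highest value = 374
Step 4: Surplus = 463 - 374 = 89

89


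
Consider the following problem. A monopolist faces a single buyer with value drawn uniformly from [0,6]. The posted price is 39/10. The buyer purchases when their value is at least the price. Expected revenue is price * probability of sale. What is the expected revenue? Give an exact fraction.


Step 1: Posted price r = 39/10, value support [0,6]
Step 2: P(v >= r) = (6 - 39/10)/6 = 7/20
Step 3: Expected revenue = r * P(v >= r) = 39/10 * 7/20
Step 4: Revenue = 273/200

273/200


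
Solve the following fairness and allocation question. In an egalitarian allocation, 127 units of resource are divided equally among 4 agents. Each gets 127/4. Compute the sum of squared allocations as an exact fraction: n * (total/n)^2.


Step 1: Each agent's share = 127/4
Step 2: Square of each share = (127/4)^2 = 16129/16
Step 3: Sum of squares = 4 * 16129/16 = 16129/4

16129/4


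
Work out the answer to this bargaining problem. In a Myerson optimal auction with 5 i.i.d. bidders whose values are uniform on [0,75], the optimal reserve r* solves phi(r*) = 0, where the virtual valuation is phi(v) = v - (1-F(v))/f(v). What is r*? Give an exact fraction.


Step 1: For U[0,75], F(v) = v/75 and f(v) = 1/75
Step 2: phi(v) = v - (1 - v/75)/(1/75) = v - (75 - v) = 2v - 75
Step 3: Set phi(r*) = 0: 2r* - 75 = 0
Step 4: r* = 75/2 (the number of bidders n = 5 does not enter)

75/2


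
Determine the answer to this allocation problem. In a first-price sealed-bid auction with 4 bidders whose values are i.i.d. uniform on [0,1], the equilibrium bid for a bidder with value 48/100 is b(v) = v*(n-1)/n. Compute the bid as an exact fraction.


Step 1: The symmetric BNE bidding function is b(v) = v * (n-1) / n
Step 2: Substitute v = 12/25 and n = 4
Step 3: b = 12/25 * 3/4
Step 4: b = 9/25

9/25


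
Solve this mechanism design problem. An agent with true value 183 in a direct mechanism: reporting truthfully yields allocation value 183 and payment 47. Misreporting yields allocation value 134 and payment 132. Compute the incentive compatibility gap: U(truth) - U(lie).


Step 1: U(truth) = value - payment = 183 - 47 = 136
Step 2: U(lie) = allocation - payment = 134 - 132 = 2
Step 3: IC gap = 136 - 2 = 134

134


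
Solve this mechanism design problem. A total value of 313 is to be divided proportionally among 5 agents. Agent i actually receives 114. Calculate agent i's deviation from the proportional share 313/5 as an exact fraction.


Step 1: Proportional share = 313/5
Step 2: Agent's actual allocation = 114
Step 3: Excess = 114 - 313/5 = 257/5

257/5


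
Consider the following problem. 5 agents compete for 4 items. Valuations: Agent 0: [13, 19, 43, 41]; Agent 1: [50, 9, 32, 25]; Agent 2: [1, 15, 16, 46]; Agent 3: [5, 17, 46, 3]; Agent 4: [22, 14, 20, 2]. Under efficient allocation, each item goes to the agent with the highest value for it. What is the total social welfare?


Step 1: For each item, find the maximum value among all agents.
Step 2: Item 0 -> Agent 1 (value 50)
Step 3: Item 1 -> Agent 0 (value 19)
Step 4: Item 2 -> Agent 3 (value 46)
Step 5: Item 3 -> Agent 2 (value 46)
Step 6: Total welfare = 50 + 19 + 46 + 46 = 161

161


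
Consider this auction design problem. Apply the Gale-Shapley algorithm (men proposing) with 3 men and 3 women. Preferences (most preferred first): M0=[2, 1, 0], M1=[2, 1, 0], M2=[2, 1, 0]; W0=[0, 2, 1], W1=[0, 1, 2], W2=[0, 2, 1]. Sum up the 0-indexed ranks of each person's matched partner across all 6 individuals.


Step 1: Run Gale-Shapley (men propose, women hold best offer):
  M0 proposes to W2; she accepts
  M1 proposes to W2; rejected
  M1 proposes to W1; she accepts
  M2 proposes to W2; rejected
  M2 proposes to W1; rejected
  M2 proposes to W0; she accepts
Step 2: Final matching: W0-M2, W1-M1, W2-M0
Step 3: 0-indexed ranks (man's rank of his match, then woman's): 2 + 1 + 1 + 1 + 0 + 0
Step 4: Total rank sum = 5

5


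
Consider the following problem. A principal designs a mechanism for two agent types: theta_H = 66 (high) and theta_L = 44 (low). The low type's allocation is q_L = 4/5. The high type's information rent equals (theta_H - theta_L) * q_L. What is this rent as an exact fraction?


Step 1: theta_H - theta_L = 66 - 44 = 22
Step 2: Information rent = (theta_H - theta_L) * q_L
Step 3: = 22 * 4/5
Step 4: = 88/5

88/5


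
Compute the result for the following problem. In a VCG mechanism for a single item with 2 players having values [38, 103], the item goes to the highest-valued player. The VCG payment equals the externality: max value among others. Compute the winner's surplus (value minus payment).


Step 1: The winner is the agent with the highest value: agent 1 with value 103
Step 2: Values of other agents: [38]
Step 3: VCG payment = max of others' values = 38
Step 4: Surplus = 103 - 38 = 65

65


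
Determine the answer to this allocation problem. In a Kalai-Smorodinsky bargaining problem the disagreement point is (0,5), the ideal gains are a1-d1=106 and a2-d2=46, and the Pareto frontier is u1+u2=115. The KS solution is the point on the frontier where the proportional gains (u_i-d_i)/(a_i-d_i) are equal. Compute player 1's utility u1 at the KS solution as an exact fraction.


Step 1: At the KS point, (u1-d1)/r1 = (u2-d2)/r2 = t and u1+u2 = 115
Step 2: u1 = d1 + r1*t and u2 = d2 + r2*t, so (d1 + r1*t) + (d2 + r2*t) = 115
Step 3: t = (115 - 0 - 5)/(106 + 46) = 110/152 = 55/76
Step 4: u1 = d1 + r1*t = 0 + 106 * 55/76 = 2915/38
Step 5: (Check: u2 = d2 + r2*t = 1455/38; u1+u2 = 2915/38 + 1455/38 = 115, on the frontier.)

2915/38


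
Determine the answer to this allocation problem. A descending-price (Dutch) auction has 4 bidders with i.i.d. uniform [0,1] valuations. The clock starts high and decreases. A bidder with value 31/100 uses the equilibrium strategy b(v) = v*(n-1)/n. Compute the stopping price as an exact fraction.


Step 1: Dutch auctions are strategically equivalent to first-price auctions
Step 2: The equilibrium bid is b(v) = v*(n-1)/n
Step 3: b = 31/100 * 3/4
Step 4: b = 93/400

93/400


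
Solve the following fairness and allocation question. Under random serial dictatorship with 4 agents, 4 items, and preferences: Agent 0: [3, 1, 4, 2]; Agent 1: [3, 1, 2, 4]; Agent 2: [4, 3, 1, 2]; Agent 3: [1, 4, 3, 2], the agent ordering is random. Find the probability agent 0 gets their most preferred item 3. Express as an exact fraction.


Step 1: Agent 0 wants item 3
Step 2: There are 24 possible orderings of agents
Step 3: In 12 orderings, agent 0 gets item 3
Step 4: Probability = 12/24 = 1/2

1/2


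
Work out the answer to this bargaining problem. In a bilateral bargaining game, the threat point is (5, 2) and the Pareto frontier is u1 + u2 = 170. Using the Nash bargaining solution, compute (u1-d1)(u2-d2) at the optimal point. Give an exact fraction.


Step 1: The Nash solution splits surplus symmetrically above the disagreement point
Step 2: u1 = (total + d1 - d2)/2 = (170 + 5 - 2)/2 = 173/2
Step 3: u2 = (total - d1 + d2)/2 = (170 - 5 + 2)/2 = 167/2
Step 4: Nash product = (173/2 - 5) * (167/2 - 2)
Step 5: = 163/2 * 163/2 = 26569/4

26569/4


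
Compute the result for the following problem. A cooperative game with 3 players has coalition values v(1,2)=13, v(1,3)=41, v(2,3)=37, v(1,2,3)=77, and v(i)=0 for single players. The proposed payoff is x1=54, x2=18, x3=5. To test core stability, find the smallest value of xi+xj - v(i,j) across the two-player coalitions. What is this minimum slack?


Step 1: Slack for coalition (1,2): x1+x2 - v12 = 72 - 13 = 59
Step 2: Slack for coalition (1,3): x1+x3 - v13 = 59 - 41 = 18
Step 3: Slack for coalition (2,3): x2+x3 - v23 = 23 - 37 = -14
Step 4: Minimum slack = min(59, 18, -14) = -14, attained by (2,3); coalition (2,3) can block (slack < 0), so the allocation is not in the core

-14


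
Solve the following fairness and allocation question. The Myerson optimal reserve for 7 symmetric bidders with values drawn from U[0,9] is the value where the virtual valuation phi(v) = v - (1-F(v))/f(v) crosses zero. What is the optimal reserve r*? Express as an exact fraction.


Step 1: For U[0,9], F(v) = v/9 and f(v) = 1/9
Step 2: phi(v) = v - (1 - v/9)/(1/9) = v - (9 - v) = 2v - 9
Step 3: Set phi(r*) = 0: 2r* - 9 = 0
Step 4: r* = 9/2 (the number of bidders n = 7 does not enter)

9/2


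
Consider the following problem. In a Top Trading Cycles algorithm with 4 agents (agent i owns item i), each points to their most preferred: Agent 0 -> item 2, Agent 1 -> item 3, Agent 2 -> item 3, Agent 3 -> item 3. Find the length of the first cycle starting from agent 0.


Step 1: Trace the pointer graph from agent 0: 0 -> 2 -> 3 -> 3
Step 2: A cycle is detected when we revisit agent 3
Step 3: The cycle is: 3 -> 3
Step 4: Cycle length = 1

1


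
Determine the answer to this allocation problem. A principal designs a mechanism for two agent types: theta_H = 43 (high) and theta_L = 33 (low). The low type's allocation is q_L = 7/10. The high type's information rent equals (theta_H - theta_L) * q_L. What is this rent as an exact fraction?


Step 1: theta_H - theta_L = 43 - 33 = 10
Step 2: Information rent = (theta_H - theta_L) * q_L
Step 3: = 10 * 7/10
Step 4: = 7

7


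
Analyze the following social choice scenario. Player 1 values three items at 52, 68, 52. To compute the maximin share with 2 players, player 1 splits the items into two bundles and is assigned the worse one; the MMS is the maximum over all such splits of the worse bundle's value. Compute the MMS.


Step 1: Item values = 52, 68, 52
Step 2: Enumerate all 2-bundle partitions and take the smaller bundle:
  Partition 1: {52} vs {68,52} -> bundles 52, 120; min = 52
  Partition 2: {68} vs {52,52} -> bundles 68, 104; min = 68
  Partition 3: {52} vs {52,68} -> bundles 52, 120; min = 52
Step 3: MMS = max(52, 68, 52) = 68

68


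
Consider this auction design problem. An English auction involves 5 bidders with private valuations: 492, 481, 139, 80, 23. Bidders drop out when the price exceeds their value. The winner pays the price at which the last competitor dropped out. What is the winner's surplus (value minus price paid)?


Step 1: Identify the highest value: 492
Step 2: Identify the second-highest value: 481
Step 3: The final price = second-highest value = 481
Step 4: Surplus = 492 - 481 = 11

11


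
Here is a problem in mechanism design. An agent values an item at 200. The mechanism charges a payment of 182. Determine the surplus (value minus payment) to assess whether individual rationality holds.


Step 1: Surplus = value - payment = 200 - 182 = 18
Step 2: IR is satisfied (surplus >= 0)

18


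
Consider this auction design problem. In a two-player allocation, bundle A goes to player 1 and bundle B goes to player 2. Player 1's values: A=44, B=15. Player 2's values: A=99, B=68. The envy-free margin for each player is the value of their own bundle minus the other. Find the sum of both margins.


Step 1: Player 1's margin = v1(A) - v1(B) = 44 - 15 = 29
Step 2: Player 2's margin = v2(B) - v2(A) = 68 - 99 = -31
Step 3: Total margin = 29 + -31 = -2

-2


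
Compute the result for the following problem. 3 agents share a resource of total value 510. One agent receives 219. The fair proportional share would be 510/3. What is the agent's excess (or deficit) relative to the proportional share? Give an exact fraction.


Step 1: Proportional share = 510/3 = 170
Step 2: Agent's actual allocation = 219
Step 3: Excess = 219 - 170 = 49

49


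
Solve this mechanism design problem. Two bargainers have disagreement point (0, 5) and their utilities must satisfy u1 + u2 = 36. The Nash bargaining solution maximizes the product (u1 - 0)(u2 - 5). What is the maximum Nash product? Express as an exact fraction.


Step 1: The Nash solution splits surplus symmetrically above the disagreement point
Step 2: u1 = (total + d1 - d2)/2 = (36 + 0 - 5)/2 = 31/2
Step 3: u2 = (total - d1 + d2)/2 = (36 - 0 + 5)/2 = 41/2
Step 4: Nash product = (31/2 - 0) * (41/2 - 5)
Step 5: = 31/2 * 31/2 = 961/4

961/4


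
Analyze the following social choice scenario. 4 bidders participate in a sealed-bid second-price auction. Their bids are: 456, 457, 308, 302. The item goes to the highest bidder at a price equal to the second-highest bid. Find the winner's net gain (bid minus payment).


Step 1: Sort bids in descending order: 457, 456, 308, 302
Step 2: The winning bid is the highest: 457
Step 3: The payment equals the second-highest bid: 456
Step 4: Surplus = winner's bid - payment = 457 - 456 = 1

1


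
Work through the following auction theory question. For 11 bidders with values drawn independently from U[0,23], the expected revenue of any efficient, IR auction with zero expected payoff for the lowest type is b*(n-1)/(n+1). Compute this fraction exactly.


Step 1: By Revenue Equivalence, expected revenue = b*(n-1)/(n+1)
Step 2: Substituting n = 11, b = 23
Step 3: Revenue = 23*(11-1)/(11+1) = 23*10/12
Step 4: Revenue = 230/12 = 115/6

115/6


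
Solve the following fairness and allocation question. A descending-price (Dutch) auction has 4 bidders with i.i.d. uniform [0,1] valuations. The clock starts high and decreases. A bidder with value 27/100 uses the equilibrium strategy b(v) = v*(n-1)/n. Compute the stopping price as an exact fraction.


Step 1: Dutch auctions are strategically equivalent to first-price auctions
Step 2: The equilibrium bid is b(v) = v*(n-1)/n
Step 3: b = 27/100 * 3/4
Step 4: b = 81/400

81/400


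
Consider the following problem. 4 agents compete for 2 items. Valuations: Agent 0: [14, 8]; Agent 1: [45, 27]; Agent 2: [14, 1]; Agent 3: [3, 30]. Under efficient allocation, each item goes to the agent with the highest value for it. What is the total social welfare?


Step 1: For each item, find the maximum value among all agents.
Step 2: Item 0 -> Agent 1 (value 45)
Step 3: Item 1 -> Agent 3 (value 30)
Step 4: Total welfare = 45 + 30 = 75

75


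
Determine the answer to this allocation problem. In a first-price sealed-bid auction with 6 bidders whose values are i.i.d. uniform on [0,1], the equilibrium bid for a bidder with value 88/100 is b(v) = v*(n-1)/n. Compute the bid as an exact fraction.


Step 1: The symmetric BNE bidding function is b(v) = v * (n-1) / n
Step 2: Substitute v = 22/25 and n = 6
Step 3: b = 22/25 * 5/6
Step 4: b = 11/15

11/15


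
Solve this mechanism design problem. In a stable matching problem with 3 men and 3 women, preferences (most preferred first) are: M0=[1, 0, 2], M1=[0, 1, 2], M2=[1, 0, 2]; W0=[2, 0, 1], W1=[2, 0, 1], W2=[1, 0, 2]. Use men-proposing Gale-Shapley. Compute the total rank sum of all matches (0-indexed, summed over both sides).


Step 1: Run Gale-Shapley (men propose, women hold best offer):
  M0 proposes to W1; she accepts
  M1 proposes to W0; she accepts
  M2 proposes to W1; she switches from M0
  M0 proposes to W0; she switches from M1
  M1 proposes to W1; rejected
  M1 proposes to W2; she accepts
Step 2: Final matching: W0-M0, W1-M2, W2-M1
Step 3: 0-indexed ranks (man's rank of his match, then woman's): 1 + 1 + 0 + 0 + 2 + 0
Step 4: Total rank sum = 4

4


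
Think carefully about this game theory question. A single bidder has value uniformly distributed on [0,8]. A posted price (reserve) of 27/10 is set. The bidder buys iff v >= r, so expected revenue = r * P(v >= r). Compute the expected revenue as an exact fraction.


Step 1: Posted price r = 27/10, value support [0,8]
Step 2: P(v >= r) = (8 - 27/10)/8 = 53/80
Step 3: Expected revenue = r * P(v >= r) = 27/10 * 53/80
Step 4: Revenue = 1431/800

1431/800


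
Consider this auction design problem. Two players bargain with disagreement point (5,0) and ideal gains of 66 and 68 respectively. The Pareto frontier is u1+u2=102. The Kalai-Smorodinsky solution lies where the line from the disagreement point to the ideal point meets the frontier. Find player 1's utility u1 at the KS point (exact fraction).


Step 1: At the KS point, (u1-d1)/r1 = (u2-d2)/r2 = t and u1+u2 = 102
Step 2: u1 = d1 + r1*t and u2 = d2 + r2*t, so (d1 + r1*t) + (d2 + r2*t) = 102
Step 3: t = (102 - 5 - 0)/(66 + 68) = 97/134
Step 4: u1 = d1 + r1*t = 5 + 66 * 97/134 = 3536/67
Step 5: (Check: u2 = d2 + r2*t = 3298/67; u1+u2 = 3536/67 + 3298/67 = 102, on the frontier.)

3536/67


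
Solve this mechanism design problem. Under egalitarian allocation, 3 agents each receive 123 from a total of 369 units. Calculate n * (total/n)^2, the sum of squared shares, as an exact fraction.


Step 1: Each agent's share = 369/3 = 123
Step 2: Square of each share = (123)^2 = 15129
Step 3: Sum of squares = 3 * 15129 = 45387

45387


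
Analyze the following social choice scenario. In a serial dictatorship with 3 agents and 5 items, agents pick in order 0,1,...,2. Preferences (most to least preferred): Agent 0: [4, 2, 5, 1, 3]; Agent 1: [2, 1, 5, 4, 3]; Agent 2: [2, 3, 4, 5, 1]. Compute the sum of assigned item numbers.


Step 1: Agent 0 picks item 4
Step 2: Agent 1 picks item 2
Step 3: Agent 2 picks item 3
Step 4: Sum = 4 + 2 + 3 = 9

9


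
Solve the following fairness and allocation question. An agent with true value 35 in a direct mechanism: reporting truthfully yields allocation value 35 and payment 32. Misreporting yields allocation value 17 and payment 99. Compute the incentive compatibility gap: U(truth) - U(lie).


Step 1: U(truth) = value - payment = 35 - 32 = 3
Step 2: U(lie) = allocation - payment = 17 - 99 = -82
Step 3: IC gap = 3 - (-82) = 85

85


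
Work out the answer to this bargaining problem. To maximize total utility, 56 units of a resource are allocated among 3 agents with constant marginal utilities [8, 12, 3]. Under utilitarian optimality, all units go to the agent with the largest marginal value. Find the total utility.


Step 1: The marginal utilities are [8, 12, 3]
Step 2: The highest marginal utility is 12
Step 3: All 56 units go to that agent
Step 4: Total utility = 12 * 56 = 672

672


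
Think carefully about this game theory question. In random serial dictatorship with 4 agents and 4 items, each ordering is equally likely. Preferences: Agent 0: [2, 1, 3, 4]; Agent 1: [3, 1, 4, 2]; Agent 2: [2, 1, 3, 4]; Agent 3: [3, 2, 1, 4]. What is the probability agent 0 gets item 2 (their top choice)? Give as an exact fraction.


Step 1: Agent 0 wants item 2
Step 2: There are 24 possible orderings of agents
Step 3: In 11 orderings, agent 0 gets item 2
Step 4: Probability = 11/24

11/24


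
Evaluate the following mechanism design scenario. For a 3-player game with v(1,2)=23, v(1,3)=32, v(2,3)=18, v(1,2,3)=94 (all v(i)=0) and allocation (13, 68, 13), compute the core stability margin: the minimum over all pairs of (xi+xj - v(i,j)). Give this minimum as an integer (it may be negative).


Step 1: Slack for coalition (1,2): x1+x2 - v12 = 81 - 23 = 58
Step 2: Slack for coalition (1,3): x1+x3 - v13 = 26 - 32 = -6
Step 3: Slack for coalition (2,3): x2+x3 - v23 = 81 - 18 = 63
Step 4: Minimum slack = min(58, -6, 63) = -6, attained by (1,3); coalition (1,3) can block (slack < 0), so the allocation is not in the core

-6


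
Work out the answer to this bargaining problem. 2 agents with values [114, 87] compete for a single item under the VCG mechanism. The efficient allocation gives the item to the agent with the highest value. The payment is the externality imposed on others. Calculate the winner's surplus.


Step 1: The winner is the agent with the highest value: agent 0 with value 114
Step 2: Values of other agents: [87]
Step 3: VCG payment = max of others' values = 87
Step 4: Surplus = 114 - 87 = 27

27


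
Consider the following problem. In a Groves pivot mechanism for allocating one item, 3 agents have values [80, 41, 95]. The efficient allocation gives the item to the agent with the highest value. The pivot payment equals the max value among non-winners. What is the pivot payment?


Step 1: The efficient winner is agent 2 with value 95
Step 2: Other agents' values: [80, 41]
Step 3: Pivot payment = max(others) = 80
Step 4: The winner pays 80

80


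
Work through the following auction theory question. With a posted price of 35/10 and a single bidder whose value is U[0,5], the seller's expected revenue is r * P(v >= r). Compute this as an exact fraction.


Step 1: Posted price r = 7/2, value support [0,5]
Step 2: P(v >= r) = (5 - 7/2)/5 = 3/10
Step 3: Expected revenue = r * P(v >= r) = 7/2 * 3/10
Step 4: Revenue = 21/20

21/20


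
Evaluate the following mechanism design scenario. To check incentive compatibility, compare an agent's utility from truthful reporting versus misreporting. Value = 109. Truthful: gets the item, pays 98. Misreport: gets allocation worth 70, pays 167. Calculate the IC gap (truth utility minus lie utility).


Step 1: U(truth) = value - payment = 109 - 98 = 11
Step 2: U(lie) = allocation - payment = 70 - 167 = -97
Step 3: IC gap = 11 - (-97) = 108

108


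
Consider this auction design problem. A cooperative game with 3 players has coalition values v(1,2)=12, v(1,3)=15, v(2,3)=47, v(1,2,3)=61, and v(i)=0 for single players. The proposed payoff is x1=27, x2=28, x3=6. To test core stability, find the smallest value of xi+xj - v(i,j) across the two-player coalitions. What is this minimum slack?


Step 1: Slack for coalition (1,2): x1+x2 - v12 = 55 - 12 = 43
Step 2: Slack for coalition (1,3): x1+x3 - v13 = 33 - 15 = 18
Step 3: Slack for coalition (2,3): x2+x3 - v23 = 34 - 47 = -13
Step 4: Minimum slack = min(43, 18, -13) = -13, attained by (2,3); coalition (2,3) can block (slack < 0), so the allocation is not in the core

-13


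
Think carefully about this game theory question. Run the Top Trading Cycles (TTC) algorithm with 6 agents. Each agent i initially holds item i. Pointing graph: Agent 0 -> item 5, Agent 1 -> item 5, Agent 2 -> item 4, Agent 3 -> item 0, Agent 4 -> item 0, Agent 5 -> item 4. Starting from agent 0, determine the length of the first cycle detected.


Step 1: Trace the pointer graph from agent 0: 0 -> 5 -> 4 -> 0
Step 2: A cycle is detected when we revisit agent 0
Step 3: The cycle is: 0 -> 5 -> 4 -> 0
Step 4: Cycle length = 3

3


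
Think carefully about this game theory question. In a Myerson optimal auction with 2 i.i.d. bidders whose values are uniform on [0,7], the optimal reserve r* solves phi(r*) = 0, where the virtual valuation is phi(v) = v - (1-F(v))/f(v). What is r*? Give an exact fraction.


Step 1: For U[0,7], F(v) = v/7 and f(v) = 1/7
Step 2: phi(v) = v - (1 - v/7)/(1/7) = v - (7 - v) = 2v - 7
Step 3: Set phi(r*) = 0: 2r* - 7 = 0
Step 4: r* = 7/2 (the number of bidders n = 2 does not enter)

7/2


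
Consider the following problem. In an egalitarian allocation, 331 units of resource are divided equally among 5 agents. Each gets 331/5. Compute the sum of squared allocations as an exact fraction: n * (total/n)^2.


Step 1: Each agent's share = 331/5
Step 2: Square of each share = (331/5)^2 = 109561/25
Step 3: Sum of squares = 5 * 109561/25 = 109561/5

109561/5


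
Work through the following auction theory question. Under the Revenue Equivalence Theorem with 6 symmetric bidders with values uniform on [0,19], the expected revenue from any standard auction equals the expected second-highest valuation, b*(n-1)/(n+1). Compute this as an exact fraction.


Step 1: By Revenue Equivalence, expected revenue = b*(n-1)/(n+1)
Step 2: Substituting n = 6, b = 19
Step 3: Revenue = 19*(6-1)/(6+1) = 19*5/7
Step 4: Revenue = 95/7

95/7


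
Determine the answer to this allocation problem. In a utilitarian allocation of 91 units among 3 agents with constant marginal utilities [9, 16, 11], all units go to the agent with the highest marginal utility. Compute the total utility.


Step 1: The marginal utilities are [9, 16, 11]
Step 2: The highest marginal utility is 16
Step 3: All 91 units go to that agent
Step 4: Total utility = 16 * 91 = 1456

1456


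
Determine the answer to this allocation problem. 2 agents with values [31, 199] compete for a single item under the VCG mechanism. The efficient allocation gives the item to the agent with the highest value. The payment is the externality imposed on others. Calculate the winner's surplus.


Step 1: The winner is the agent with the highest value: agent 1 with value 199
Step 2: Values of other agents: [31]
Step 3: VCG payment = max of others' values = 31
Step 4: Surplus = 199 - 31 = 168

168


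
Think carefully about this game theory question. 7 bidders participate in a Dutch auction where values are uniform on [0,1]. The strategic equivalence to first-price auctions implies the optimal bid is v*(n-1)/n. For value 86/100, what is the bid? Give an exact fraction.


Step 1: Dutch auctions are strategically equivalent to first-price auctions
Step 2: The equilibrium bid is b(v) = v*(n-1)/n
Step 3: b = 43/50 * 6/7
Step 4: b = 129/175

129/175


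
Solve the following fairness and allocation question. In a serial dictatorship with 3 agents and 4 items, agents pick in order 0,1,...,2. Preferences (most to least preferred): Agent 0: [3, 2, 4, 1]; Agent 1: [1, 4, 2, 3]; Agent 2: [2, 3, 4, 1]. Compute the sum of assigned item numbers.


Step 1: Agent 0 picks item 3
Step 2: Agent 1 picks item 1
Step 3: Agent 2 picks item 2
Step 4: Sum = 3 + 1 + 2 = 6

6


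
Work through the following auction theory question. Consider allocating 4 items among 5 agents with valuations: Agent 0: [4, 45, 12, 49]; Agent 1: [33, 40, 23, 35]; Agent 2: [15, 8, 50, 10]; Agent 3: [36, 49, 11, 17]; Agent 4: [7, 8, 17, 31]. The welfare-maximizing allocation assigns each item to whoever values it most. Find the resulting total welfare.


Step 1: For each item, find the maximum value among all agents.
Step 2: Item 0 -> Agent 3 (value 36)
Step 3: Item 1 -> Agent 3 (value 49)
Step 4: Item 2 -> Agent 2 (value 50)
Step 5: Item 3 -> Agent 0 (value 49)
Step 6: Total welfare = 36 + 49 + 50 + 49 = 184

184


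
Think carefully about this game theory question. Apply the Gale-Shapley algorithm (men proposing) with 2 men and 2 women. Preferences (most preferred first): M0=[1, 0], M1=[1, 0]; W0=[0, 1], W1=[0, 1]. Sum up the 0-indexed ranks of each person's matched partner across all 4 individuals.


Step 1: Run Gale-Shapley (men propose, women hold best offer):
  M0 proposes to W1; she accepts
  M1 proposes to W1; rejected
  M1 proposes to W0; she accepts
Step 2: Final matching: W0-M1, W1-M0
Step 3: 0-indexed ranks (man's rank of his match, then woman's): 1 + 1 + 0 + 0
Step 4: Total rank sum = 2

2


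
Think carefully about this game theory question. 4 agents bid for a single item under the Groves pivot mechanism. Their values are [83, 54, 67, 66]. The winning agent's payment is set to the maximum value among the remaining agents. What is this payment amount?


Step 1: The efficient winner is agent 0 with value 83
Step 2: Other agents' values: [54, 67, 66]
Step 3: Pivot payment = max(others) = 67
Step 4: The winner pays 67

67


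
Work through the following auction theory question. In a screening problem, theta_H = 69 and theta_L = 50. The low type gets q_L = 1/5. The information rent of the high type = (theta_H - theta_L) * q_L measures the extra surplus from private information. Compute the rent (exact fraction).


Step 1: theta_H - theta_L = 69 - 50 = 19
Step 2: Information rent = (theta_H - theta_L) * q_L
Step 3: = 19 * 1/5
Step 4: = 19/5

19/5


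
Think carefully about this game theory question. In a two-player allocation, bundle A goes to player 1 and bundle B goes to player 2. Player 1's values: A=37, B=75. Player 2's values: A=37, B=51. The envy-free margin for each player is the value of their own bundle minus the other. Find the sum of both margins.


Step 1: Player 1's margin = v1(A) - v1(B) = 37 - 75 = -38
Step 2: Player 2's margin = v2(B) - v2(A) = 51 - 37 = 14
Step 3: Total margin = -38 + 14 = -24

-24


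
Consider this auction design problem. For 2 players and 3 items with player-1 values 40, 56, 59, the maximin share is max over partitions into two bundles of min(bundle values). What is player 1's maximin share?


Step 1: Item values = 40, 56, 59
Step 2: Enumerate all 2-bundle partitions and take the smaller bundle:
  Partition 1: {40} vs {56,59} -> bundles 40, 115; min = 40
  Partition 2: {56} vs {40,59} -> bundles 56, 99; min = 56
  Partition 3: {59} vs {40,56} -> bundles 59, 96; min = 59
Step 3: MMS = max(40, 56, 59) = 59

59


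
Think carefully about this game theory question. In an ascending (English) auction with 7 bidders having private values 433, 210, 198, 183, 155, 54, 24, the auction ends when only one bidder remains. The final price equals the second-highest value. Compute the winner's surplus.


Step 1: Identify the highest value: 433
Step 2: Identify the second-highest value: 210
Step 3: The final price = second-highest value = 210
Step 4: Surplus = 433 - 210 = 223

223


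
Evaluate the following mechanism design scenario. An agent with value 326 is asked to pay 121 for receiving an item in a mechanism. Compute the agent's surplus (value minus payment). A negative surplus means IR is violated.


Step 1: Surplus = value - payment = 326 - 121 = 205
Step 2: IR is satisfied (surplus >= 0)

205


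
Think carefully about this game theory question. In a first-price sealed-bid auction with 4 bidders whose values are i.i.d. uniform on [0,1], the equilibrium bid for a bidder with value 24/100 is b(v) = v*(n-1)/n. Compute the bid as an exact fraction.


Step 1: The symmetric BNE bidding function is b(v) = v * (n-1) / n
Step 2: Substitute v = 6/25 and n = 4
Step 3: b = 6/25 * 3/4
Step 4: b = 9/50

9/50


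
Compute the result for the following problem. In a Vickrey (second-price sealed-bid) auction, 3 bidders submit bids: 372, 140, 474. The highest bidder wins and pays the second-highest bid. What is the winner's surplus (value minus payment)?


Step 1: Sort bids in descending order: 474, 372, 140
Step 2: The winning bid is the highest: 474
Step 3: The payment equals the second-highest bid: 372
Step 4: Surplus = winner's bid - payment = 474 - 372 = 102

102


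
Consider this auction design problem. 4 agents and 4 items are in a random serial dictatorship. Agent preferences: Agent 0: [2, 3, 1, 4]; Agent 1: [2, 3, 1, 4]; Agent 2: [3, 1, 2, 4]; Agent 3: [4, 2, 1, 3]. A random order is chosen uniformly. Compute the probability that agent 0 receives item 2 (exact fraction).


Step 1: Agent 0 wants item 2
Step 2: There are 24 possible orderings of agents
Step 3: In 12 orderings, agent 0 gets item 2
Step 4: Probability = 12/24 = 1/2

1/2


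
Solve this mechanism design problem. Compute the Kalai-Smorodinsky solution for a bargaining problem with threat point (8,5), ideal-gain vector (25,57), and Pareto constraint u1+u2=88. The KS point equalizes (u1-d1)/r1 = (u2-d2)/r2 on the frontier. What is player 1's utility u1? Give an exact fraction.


Step 1: At the KS point, (u1-d1)/r1 = (u2-d2)/r2 = t and u1+u2 = 88
Step 2: u1 = d1 + r1*t and u2 = d2 + r2*t, so (d1 + r1*t) + (d2 + r2*t) = 88
Step 3: t = (88 - 8 - 5)/(25 + 57) = 75/82
Step 4: u1 = d1 + r1*t = 8 + 25 * 75/82 = 2531/82
Step 5: (Check: u2 = d2 + r2*t = 4685/82; u1+u2 = 2531/82 + 4685/82 = 88, on the frontier.)

2531/82


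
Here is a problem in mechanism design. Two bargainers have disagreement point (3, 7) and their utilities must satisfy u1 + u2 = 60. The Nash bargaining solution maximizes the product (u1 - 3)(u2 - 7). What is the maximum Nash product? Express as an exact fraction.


Step 1: The Nash solution splits surplus symmetrically above the disagreement point
Step 2: u1 = (total + d1 - d2)/2 = (60 + 3 - 7)/2 = 28
Step 3: u2 = (total - d1 + d2)/2 = (60 - 3 + 7)/2 = 32
Step 4: Nash product = (28 - 3) * (32 - 7)
Step 5: = 25 * 25 = 625

625
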